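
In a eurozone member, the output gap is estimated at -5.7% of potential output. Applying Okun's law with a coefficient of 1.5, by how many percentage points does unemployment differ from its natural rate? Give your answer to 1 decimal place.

Okun's law: output gap = -β × (u - u*), so u - u* = -(output gap)/β.
u - u* = -(-5.7)/1.5 = 3.8 percentage points.

3.8 percentage points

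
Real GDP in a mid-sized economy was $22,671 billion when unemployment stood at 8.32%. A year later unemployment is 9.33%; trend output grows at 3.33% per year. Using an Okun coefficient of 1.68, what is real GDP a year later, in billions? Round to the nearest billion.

$23,041 billion

Δu = 9.33 - 8.32 = 1.01 points.
Okun's law (growth form): g_Y = g_Y* - β × Δu = 3.33 - 1.68 × (1.01) = 3.33 - 1.6968 = 1.6332%.
Real GDP in the next year = 22671 × (1 + 1.6332/100) = 22671 × 1.016332 ≈ 23041 billion.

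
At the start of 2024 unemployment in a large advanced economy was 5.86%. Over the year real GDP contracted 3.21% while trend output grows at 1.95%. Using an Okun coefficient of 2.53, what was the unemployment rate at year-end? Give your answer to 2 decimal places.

Growth-rate Okun's law: g_Y = g_Y* - β × Δu, so Δu = (g_Y* - g_Y)/β.
Δu = (1.95 + 3.21)/2.53 = 5.16/2.53 = 2.04 percentage points.
Year-end unemployment = 5.86 + 2.04 = 7.90%.

7.90%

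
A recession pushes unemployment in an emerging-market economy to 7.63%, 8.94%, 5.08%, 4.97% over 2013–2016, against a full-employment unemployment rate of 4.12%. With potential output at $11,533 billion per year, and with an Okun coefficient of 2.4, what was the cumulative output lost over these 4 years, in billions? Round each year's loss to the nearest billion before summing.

Year 2013: gap = -2.4 × (7.63 - 4.12) = -8.424%, loss ≈ 11533 × 8.424/100 ≈ 972.
Year 2014: gap = -2.4 × (8.94 - 4.12) = -11.568%, loss ≈ 11533 × 11.568/100 ≈ 1334.
Year 2015: gap = -2.4 × (5.08 - 4.12) = -2.304%, loss ≈ 11533 × 2.304/100 ≈ 266.
Year 2016: gap = -2.4 × (4.97 - 4.12) = -2.04%, loss ≈ 11533 × 2.04/100 ≈ 235.
Total lost output = 972 + 1334 + 266 + 235 = 2807 billion.

$2,807 billion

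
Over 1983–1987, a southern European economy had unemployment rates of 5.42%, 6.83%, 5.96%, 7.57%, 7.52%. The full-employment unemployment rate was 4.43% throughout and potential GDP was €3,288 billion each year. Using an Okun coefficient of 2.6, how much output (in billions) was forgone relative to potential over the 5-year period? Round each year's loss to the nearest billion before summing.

€953 billion

Year 1983: gap = -2.6 × (5.42 - 4.43) = -2.574%, loss ≈ 3288 × 2.574/100 ≈ 85.
Year 1984: gap = -2.6 × (6.83 - 4.43) = -6.24%, loss ≈ 3288 × 6.24/100 ≈ 205.
Year 1985: gap = -2.6 × (5.96 - 4.43) = -3.978%, loss ≈ 3288 × 3.978/100 ≈ 131.
Year 1986: gap = -2.6 × (7.57 - 4.43) = -8.164%, loss ≈ 3288 × 8.164/100 ≈ 268.
Year 1987: gap = -2.6 × (7.52 - 4.43) = -8.034%, loss ≈ 3288 × 8.034/100 ≈ 264.
Total lost output = 85 + 205 + 131 + 268 + 264 = 953 billion.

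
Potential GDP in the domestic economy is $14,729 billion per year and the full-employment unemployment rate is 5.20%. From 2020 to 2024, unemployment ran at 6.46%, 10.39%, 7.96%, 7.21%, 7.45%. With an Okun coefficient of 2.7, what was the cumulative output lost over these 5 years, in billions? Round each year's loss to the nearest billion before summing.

$5,357 billion

Year 2020: gap = -2.7 × (6.46 - 5.2) = -3.402%, loss ≈ 14729 × 3.402/100 ≈ 501.
Year 2021: gap = -2.7 × (10.39 - 5.2) = -14.013%, loss ≈ 14729 × 14.013/100 ≈ 2064.
Year 2022: gap = -2.7 × (7.96 - 5.2) = -7.452%, loss ≈ 14729 × 7.452/100 ≈ 1098.
Year 2023: gap = -2.7 × (7.21 - 5.2) = -5.427%, loss ≈ 14729 × 5.427/100 ≈ 799.
Year 2024: gap = -2.7 × (7.45 - 5.2) = -6.075%, loss ≈ 14729 × 6.075/100 ≈ 895.
Total lost output = 501 + 2064 + 1098 + 799 + 895 = 5357 billion.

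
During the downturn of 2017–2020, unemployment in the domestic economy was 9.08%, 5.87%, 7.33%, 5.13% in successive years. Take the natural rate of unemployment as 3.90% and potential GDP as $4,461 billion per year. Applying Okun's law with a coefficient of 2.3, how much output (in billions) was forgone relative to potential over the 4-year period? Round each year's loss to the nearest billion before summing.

Year 2017: gap = -2.3 × (9.08 - 3.9) = -11.914%, loss ≈ 4461 × 11.914/100 ≈ 531.
Year 2018: gap = -2.3 × (5.87 - 3.9) = -4.531%, loss ≈ 4461 × 4.531/100 ≈ 202.
Year 2019: gap = -2.3 × (7.33 - 3.9) = -7.889%, loss ≈ 4461 × 7.889/100 ≈ 352.
Year 2020: gap = -2.3 × (5.13 - 3.9) = -2.829%, loss ≈ 4461 × 2.829/100 ≈ 126.
Total lost output = 531 + 202 + 352 + 126 = 1211 billion.

$1,211 billion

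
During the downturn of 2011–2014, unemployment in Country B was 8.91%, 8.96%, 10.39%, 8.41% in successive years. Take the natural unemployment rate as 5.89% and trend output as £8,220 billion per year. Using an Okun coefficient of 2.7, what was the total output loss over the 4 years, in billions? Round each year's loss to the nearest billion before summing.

Year 2011: gap = -2.7 × (8.91 - 5.89) = -8.154%, loss ≈ 8220 × 8.154/100 ≈ 670.
Year 2012: gap = -2.7 × (8.96 - 5.89) = -8.289%, loss ≈ 8220 × 8.289/100 ≈ 681.
Year 2013: gap = -2.7 × (10.39 - 5.89) = -12.15%, loss ≈ 8220 × 12.15/100 ≈ 999.
Year 2014: gap = -2.7 × (8.41 - 5.89) = -6.804%, loss ≈ 8220 × 6.804/100 ≈ 559.
Total lost output = 670 + 681 + 999 + 559 = 2909 billion.

£2,909 billion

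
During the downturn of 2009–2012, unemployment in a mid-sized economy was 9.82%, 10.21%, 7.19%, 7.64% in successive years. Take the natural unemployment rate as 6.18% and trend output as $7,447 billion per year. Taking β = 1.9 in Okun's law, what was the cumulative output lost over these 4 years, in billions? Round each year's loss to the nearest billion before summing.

Year 2009: gap = -1.9 × (9.82 - 6.18) = -6.916%, loss ≈ 7447 × 6.916/100 ≈ 515.
Year 2010: gap = -1.9 × (10.21 - 6.18) = -7.657%, loss ≈ 7447 × 7.657/100 ≈ 570.
Year 2011: gap = -1.9 × (7.19 - 6.18) = -1.919%, loss ≈ 7447 × 1.919/100 ≈ 143.
Year 2012: gap = -1.9 × (7.64 - 6.18) = -2.774%, loss ≈ 7447 × 2.774/100 ≈ 207.
Total lost output = 515 + 570 + 143 + 207 = 1435 billion.

$1,435 billion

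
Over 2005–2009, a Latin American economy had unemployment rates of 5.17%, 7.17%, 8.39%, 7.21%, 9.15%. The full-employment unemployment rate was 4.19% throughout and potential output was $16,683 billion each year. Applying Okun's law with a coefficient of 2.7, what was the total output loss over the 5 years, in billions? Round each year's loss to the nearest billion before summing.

$7,269 billion

Year 2005: gap = -2.7 × (5.17 - 4.19) = -2.646%, loss ≈ 16683 × 2.646/100 ≈ 441.
Year 2006: gap = -2.7 × (7.17 - 4.19) = -8.046%, loss ≈ 16683 × 8.046/100 ≈ 1342.
Year 2007: gap = -2.7 × (8.39 - 4.19) = -11.34%, loss ≈ 16683 × 11.34/100 ≈ 1892.
Year 2008: gap = -2.7 × (7.21 - 4.19) = -8.154%, loss ≈ 16683 × 8.154/100 ≈ 1360.
Year 2009: gap = -2.7 × (9.15 - 4.19) = -13.392%, loss ≈ 16683 × 13.392/100 ≈ 2234.
Total lost output = 441 + 1342 + 1892 + 1360 + 2234 = 7269 billion.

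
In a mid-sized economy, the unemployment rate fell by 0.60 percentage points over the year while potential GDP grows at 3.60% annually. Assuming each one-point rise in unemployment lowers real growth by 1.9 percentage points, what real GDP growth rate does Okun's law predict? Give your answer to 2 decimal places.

Growth-rate Okun's law: g_Y = g_Y* - β × Δu.
g_Y = 3.60 - 1.9 × (-0.60) = 3.6 + 1.14 = 4.74%, i.e. 4.74% to 2 d.p.

4.74%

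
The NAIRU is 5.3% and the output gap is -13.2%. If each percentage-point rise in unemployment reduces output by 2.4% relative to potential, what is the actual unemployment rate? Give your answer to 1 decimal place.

From Okun's law, u - u* = -(output gap)/β = -(-13.2)/2.4 = 5.5 points.
So u = 5.3 + 5.5 = 10.8%.

10.8%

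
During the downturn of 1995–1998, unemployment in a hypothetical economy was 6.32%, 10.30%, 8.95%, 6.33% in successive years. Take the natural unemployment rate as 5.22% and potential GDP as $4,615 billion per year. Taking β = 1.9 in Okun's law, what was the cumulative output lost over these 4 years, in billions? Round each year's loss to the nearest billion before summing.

$965 billion

Year 1995: gap = -1.9 × (6.32 - 5.22) = -2.09%, loss ≈ 4615 × 2.09/100 ≈ 96.
Year 1996: gap = -1.9 × (10.3 - 5.22) = -9.652%, loss ≈ 4615 × 9.652/100 ≈ 445.
Year 1997: gap = -1.9 × (8.95 - 5.22) = -7.087%, loss ≈ 4615 × 7.087/100 ≈ 327.
Year 1998: gap = -1.9 × (6.33 - 5.22) = -2.109%, loss ≈ 4615 × 2.109/100 ≈ 97.
Total lost output = 96 + 445 + 327 + 97 = 965 billion.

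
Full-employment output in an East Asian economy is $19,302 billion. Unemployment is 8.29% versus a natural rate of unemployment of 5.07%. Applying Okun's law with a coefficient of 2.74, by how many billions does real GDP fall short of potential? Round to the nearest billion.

Output gap = -2.74 × (8.29 - 5.07) = -2.74 × 3.22 = -8.8228%.
Actual GDP ≈ 19302 × 0.911772 ≈ 17599 billion, so the shortfall is 19302 - 17599 = 1703 billion.

$1,703 billion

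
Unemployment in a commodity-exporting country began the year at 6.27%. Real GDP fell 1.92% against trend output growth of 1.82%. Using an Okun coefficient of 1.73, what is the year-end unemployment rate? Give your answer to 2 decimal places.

8.43%

Growth-rate Okun's law: g_Y = g_Y* - β × Δu, so Δu = (g_Y* - g_Y)/β.
Δu = (1.82 + 1.92)/1.73 = 3.74/1.73 = 2.16 percentage points.
Year-end unemployment = 6.27 + 2.16 = 8.43%.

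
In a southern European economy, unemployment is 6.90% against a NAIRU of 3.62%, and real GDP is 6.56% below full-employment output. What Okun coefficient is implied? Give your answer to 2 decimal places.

β ≈ 2.00

Okun's law: output gap = -β × (u - u*).
-6.56 = -β × (6.9 - 3.62) = -β × 3.28, so β = 6.56/3.28 = 2.00.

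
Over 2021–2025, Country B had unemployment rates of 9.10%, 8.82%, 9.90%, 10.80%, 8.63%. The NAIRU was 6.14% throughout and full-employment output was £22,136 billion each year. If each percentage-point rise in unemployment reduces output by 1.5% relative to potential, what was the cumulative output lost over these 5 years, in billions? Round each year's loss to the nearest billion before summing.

£5,495 billion

Year 2021: gap = -1.5 × (9.1 - 6.14) = -4.44%, loss ≈ 22136 × 4.44/100 ≈ 983.
Year 2022: gap = -1.5 × (8.82 - 6.14) = -4.02%, loss ≈ 22136 × 4.02/100 ≈ 890.
Year 2023: gap = -1.5 × (9.9 - 6.14) = -5.64%, loss ≈ 22136 × 5.64/100 ≈ 1248.
Year 2024: gap = -1.5 × (10.8 - 6.14) = -6.99%, loss ≈ 22136 × 6.99/100 ≈ 1547.
Year 2025: gap = -1.5 × (8.63 - 6.14) = -3.735%, loss ≈ 22136 × 3.735/100 ≈ 827.
Total lost output = 983 + 890 + 1248 + 1547 + 827 = 5495 billion.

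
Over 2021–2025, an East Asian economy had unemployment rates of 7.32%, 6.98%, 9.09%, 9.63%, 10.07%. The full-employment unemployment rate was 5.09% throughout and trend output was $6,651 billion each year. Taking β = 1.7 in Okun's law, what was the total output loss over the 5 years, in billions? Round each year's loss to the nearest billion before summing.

Year 2021: gap = -1.7 × (7.32 - 5.09) = -3.791%, loss ≈ 6651 × 3.791/100 ≈ 252.
Year 2022: gap = -1.7 × (6.98 - 5.09) = -3.213%, loss ≈ 6651 × 3.213/100 ≈ 214.
Year 2023: gap = -1.7 × (9.09 - 5.09) = -6.8%, loss ≈ 6651 × 6.8/100 ≈ 452.
Year 2024: gap = -1.7 × (9.63 - 5.09) = -7.718%, loss ≈ 6651 × 7.718/100 ≈ 513.
Year 2025: gap = -1.7 × (10.07 - 5.09) = -8.466%, loss ≈ 6651 × 8.466/100 ≈ 563.
Total lost output = 252 + 214 + 452 + 513 + 563 = 1994 billion.

$1,994 billion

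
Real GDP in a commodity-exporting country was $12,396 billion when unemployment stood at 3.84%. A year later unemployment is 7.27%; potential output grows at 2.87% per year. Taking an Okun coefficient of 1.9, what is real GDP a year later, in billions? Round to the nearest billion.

$11,944 billion

Δu = 7.27 - 3.84 = 3.43 points.
Okun's law (growth form): g_Y = g_Y* - β × Δu = 2.87 - 1.9 × (3.43) = 2.87 - 6.517 = -3.647%.
Real GDP in the next year = 12396 × (1 - 3.647/100) = 12396 × 0.96353 ≈ 11944 billion.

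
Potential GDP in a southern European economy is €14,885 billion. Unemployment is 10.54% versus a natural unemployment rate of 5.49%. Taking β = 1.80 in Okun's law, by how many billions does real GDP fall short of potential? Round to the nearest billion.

€1,353 billion

Output gap = -1.80 × (10.54 - 5.49) = -1.8 × 5.05 = -9.09%.
Actual GDP ≈ 14885 × 0.9091 ≈ 13532 billion, so the shortfall is 14885 - 13532 = 1353 billion.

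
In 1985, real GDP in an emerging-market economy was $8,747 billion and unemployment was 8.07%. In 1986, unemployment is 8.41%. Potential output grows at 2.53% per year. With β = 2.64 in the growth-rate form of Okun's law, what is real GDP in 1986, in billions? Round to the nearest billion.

Δu = 8.41 - 8.07 = 0.34 points.
Okun's law (growth form): g_Y = g_Y* - β × Δu = 2.53 - 2.64 × (0.34) = 2.53 - 0.8976 = 1.6324%.
Real GDP in the next year = 8747 × (1 + 1.6324/100) = 8747 × 1.016324 ≈ 8890 billion.

$8,890 billion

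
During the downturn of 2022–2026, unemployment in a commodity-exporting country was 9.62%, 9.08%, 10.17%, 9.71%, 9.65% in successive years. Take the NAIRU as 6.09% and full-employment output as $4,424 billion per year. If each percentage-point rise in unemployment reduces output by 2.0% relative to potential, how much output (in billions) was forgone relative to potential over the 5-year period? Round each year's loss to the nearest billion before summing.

Year 2022: gap = -2.0 × (9.62 - 6.09) = -7.06%, loss ≈ 4424 × 7.06/100 ≈ 312.
Year 2023: gap = -2.0 × (9.08 - 6.09) = -5.98%, loss ≈ 4424 × 5.98/100 ≈ 265.
Year 2024: gap = -2.0 × (10.17 - 6.09) = -8.16%, loss ≈ 4424 × 8.16/100 ≈ 361.
Year 2025: gap = -2.0 × (9.71 - 6.09) = -7.24%, loss ≈ 4424 × 7.24/100 ≈ 320.
Year 2026: gap = -2.0 × (9.65 - 6.09) = -7.12%, loss ≈ 4424 × 7.12/100 ≈ 315.
Total lost output = 312 + 265 + 361 + 320 + 315 = 1573 billion.

$1,573 billion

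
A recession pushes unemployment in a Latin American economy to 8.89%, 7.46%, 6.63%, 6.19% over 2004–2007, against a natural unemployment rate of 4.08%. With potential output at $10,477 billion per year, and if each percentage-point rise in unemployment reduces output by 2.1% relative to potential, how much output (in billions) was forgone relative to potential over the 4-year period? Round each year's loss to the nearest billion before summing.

$2,827 billion

Year 2004: gap = -2.1 × (8.89 - 4.08) = -10.101%, loss ≈ 10477 × 10.101/100 ≈ 1058.
Year 2005: gap = -2.1 × (7.46 - 4.08) = -7.098%, loss ≈ 10477 × 7.098/100 ≈ 744.
Year 2006: gap = -2.1 × (6.63 - 4.08) = -5.355%, loss ≈ 10477 × 5.355/100 ≈ 561.
Year 2007: gap = -2.1 × (6.19 - 4.08) = -4.431%, loss ≈ 10477 × 4.431/100 ≈ 464.
Total lost output = 1058 + 744 + 561 + 464 = 2827 billion.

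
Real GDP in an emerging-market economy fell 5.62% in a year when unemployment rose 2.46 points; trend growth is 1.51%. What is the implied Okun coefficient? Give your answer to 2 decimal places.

Growth form: g_Y = g_Y* - β × Δu, so β = (g_Y* - g_Y)/Δu.
β = (1.51 + 5.62)/2.46 = 7.13/2.46 = 2.90.

β ≈ 2.90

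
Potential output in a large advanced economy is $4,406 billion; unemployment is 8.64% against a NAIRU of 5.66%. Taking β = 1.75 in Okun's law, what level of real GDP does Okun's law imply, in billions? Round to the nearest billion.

Unemployment gap = 8.64 - 5.66 = 2.98 points, so the output gap is -1.75 × 2.98 = -5.215%.
Actual GDP = 4406 × (1 - 5.215/100) = 4406 × 0.94785 ≈ 4176 billion.

$4,176 billion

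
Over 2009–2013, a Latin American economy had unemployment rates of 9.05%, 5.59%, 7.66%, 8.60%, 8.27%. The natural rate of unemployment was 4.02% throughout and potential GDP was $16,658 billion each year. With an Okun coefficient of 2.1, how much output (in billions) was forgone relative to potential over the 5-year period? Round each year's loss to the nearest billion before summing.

$6,671 billion

Year 2009: gap = -2.1 × (9.05 - 4.02) = -10.563%, loss ≈ 16658 × 10.563/100 ≈ 1760.
Year 2010: gap = -2.1 × (5.59 - 4.02) = -3.297%, loss ≈ 16658 × 3.297/100 ≈ 549.
Year 2011: gap = -2.1 × (7.66 - 4.02) = -7.644%, loss ≈ 16658 × 7.644/100 ≈ 1273.
Year 2012: gap = -2.1 × (8.6 - 4.02) = -9.618%, loss ≈ 16658 × 9.618/100 ≈ 1602.
Year 2013: gap = -2.1 × (8.27 - 4.02) = -8.925%, loss ≈ 16658 × 8.925/100 ≈ 1487.
Total lost output = 1760 + 549 + 1273 + 1602 + 1487 = 6671 billion.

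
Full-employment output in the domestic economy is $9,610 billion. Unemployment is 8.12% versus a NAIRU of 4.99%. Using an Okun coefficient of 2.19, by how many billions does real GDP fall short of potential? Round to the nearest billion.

Output gap = -2.19 × (8.12 - 4.99) = -2.19 × 3.13 = -6.8547%.
Actual GDP ≈ 9610 × 0.931453 ≈ 8951 billion, so the shortfall is 9610 - 8951 = 659 billion.

$659 billion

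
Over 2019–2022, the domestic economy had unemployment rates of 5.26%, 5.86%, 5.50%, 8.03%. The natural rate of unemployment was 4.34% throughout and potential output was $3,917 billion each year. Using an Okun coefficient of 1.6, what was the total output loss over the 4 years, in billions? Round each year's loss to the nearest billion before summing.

Year 2019: gap = -1.6 × (5.26 - 4.34) = -1.472%, loss ≈ 3917 × 1.472/100 ≈ 58.
Year 2020: gap = -1.6 × (5.86 - 4.34) = -2.432%, loss ≈ 3917 × 2.432/100 ≈ 95.
Year 2021: gap = -1.6 × (5.5 - 4.34) = -1.856%, loss ≈ 3917 × 1.856/100 ≈ 73.
Year 2022: gap = -1.6 × (8.03 - 4.34) = -5.904%, loss ≈ 3917 × 5.904/100 ≈ 231.
Total lost output = 58 + 95 + 73 + 231 = 457 billion.

$457 billion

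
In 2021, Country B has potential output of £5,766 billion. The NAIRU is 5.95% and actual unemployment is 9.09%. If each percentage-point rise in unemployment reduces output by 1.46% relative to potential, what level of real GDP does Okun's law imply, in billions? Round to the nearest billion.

£5,502 billion

Unemployment gap = 9.09 - 5.95 = 3.14 points, so the output gap is -1.46 × 3.14 = -4.5844%.
Actual GDP = 5766 × (1 - 4.5844/100) = 5766 × 0.954156 ≈ 5502 billion.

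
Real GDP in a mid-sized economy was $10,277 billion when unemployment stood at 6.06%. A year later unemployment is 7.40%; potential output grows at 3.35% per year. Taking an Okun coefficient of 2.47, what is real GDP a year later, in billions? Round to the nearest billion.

$10,281 billion

Δu = 7.4 - 6.06 = 1.34 points.
Okun's law (growth form): g_Y = g_Y* - β × Δu = 3.35 - 2.47 × (1.34) = 3.35 - 3.3098 = 0.0402%.
Real GDP in the next year = 10277 × (1 + 0.0402/100) = 10277 × 1.000402 ≈ 10281 billion.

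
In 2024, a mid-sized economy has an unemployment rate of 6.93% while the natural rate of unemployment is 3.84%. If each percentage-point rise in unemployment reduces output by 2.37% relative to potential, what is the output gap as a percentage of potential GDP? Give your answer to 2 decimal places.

The unemployment gap is 6.93 - 3.84 = 3.09 percentage points.
Okun's law gives an output gap of -2.37 × 3.09 = -7.3233%, i.e. 7.32% below potential.

-7.32%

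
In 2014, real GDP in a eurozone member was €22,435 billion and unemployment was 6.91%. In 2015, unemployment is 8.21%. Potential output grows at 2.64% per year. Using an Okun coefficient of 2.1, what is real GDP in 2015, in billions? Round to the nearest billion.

Δu = 8.21 - 6.91 = 1.3 points.
Okun's law (growth form): g_Y = g_Y* - β × Δu = 2.64 - 2.1 × (1.30) = 2.64 - 2.73 = -0.09%.
Real GDP in the next year = 22435 × (1 - 0.09/100) = 22435 × 0.9991 ≈ 22415 billion.

€22,415 billion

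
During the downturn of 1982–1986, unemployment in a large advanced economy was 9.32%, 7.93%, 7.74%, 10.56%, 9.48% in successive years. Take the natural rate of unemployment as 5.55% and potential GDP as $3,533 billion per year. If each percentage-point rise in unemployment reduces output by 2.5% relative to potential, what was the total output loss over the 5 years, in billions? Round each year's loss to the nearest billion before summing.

$1,526 billion

Year 1982: gap = -2.5 × (9.32 - 5.55) = -9.425%, loss ≈ 3533 × 9.425/100 ≈ 333.
Year 1983: gap = -2.5 × (7.93 - 5.55) = -5.95%, loss ≈ 3533 × 5.95/100 ≈ 210.
Year 1984: gap = -2.5 × (7.74 - 5.55) = -5.475%, loss ≈ 3533 × 5.475/100 ≈ 193.
Year 1985: gap = -2.5 × (10.56 - 5.55) = -12.525%, loss ≈ 3533 × 12.525/100 ≈ 443.
Year 1986: gap = -2.5 × (9.48 - 5.55) = -9.825%, loss ≈ 3533 × 9.825/100 ≈ 347.
Total lost output = 333 + 210 + 193 + 443 + 347 = 1526 billion.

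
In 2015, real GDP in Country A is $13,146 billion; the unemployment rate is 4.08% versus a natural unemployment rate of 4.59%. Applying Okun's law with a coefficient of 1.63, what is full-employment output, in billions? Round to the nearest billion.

Unemployment gap = 4.08 - 4.59 = -0.51 points, so output gap = -1.63 × (-0.51) = 0.8313%.
Since Y = Y* × (1 + gap/100), Y* = 13146/1.008313 ≈ 13038 billion.

$13,038 billion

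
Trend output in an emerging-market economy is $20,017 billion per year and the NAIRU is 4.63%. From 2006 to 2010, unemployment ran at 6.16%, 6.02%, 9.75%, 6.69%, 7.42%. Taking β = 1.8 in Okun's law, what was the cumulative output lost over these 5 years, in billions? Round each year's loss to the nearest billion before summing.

Year 2006: gap = -1.8 × (6.16 - 4.63) = -2.754%, loss ≈ 20017 × 2.754/100 ≈ 551.
Year 2007: gap = -1.8 × (6.02 - 4.63) = -2.502%, loss ≈ 20017 × 2.502/100 ≈ 501.
Year 2008: gap = -1.8 × (9.75 - 4.63) = -9.216%, loss ≈ 20017 × 9.216/100 ≈ 1845.
Year 2009: gap = -1.8 × (6.69 - 4.63) = -3.708%, loss ≈ 20017 × 3.708/100 ≈ 742.
Year 2010: gap = -1.8 × (7.42 - 4.63) = -5.022%, loss ≈ 20017 × 5.022/100 ≈ 1005.
Total lost output = 551 + 501 + 1845 + 742 + 1005 = 4644 billion.

$4,644 billion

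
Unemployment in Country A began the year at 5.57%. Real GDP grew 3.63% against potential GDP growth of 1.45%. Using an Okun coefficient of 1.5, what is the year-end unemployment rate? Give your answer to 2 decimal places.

Growth-rate Okun's law: g_Y = g_Y* - β × Δu, so Δu = (g_Y* - g_Y)/β.
Δu = (1.45 - 3.63)/1.5 = -2.18/1.5 = -1.45 percentage points.
Year-end unemployment = 5.57 - 1.45 = 4.12%.

4.12%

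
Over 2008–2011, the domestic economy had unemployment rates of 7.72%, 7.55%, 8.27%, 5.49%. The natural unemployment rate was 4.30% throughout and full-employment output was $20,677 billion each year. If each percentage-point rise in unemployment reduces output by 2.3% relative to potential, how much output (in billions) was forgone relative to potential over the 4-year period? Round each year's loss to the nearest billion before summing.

$5,626 billion

Year 2008: gap = -2.3 × (7.72 - 4.3) = -7.866%, loss ≈ 20677 × 7.866/100 ≈ 1626.
Year 2009: gap = -2.3 × (7.55 - 4.3) = -7.475%, loss ≈ 20677 × 7.475/100 ≈ 1546.
Year 2010: gap = -2.3 × (8.27 - 4.3) = -9.131%, loss ≈ 20677 × 9.131/100 ≈ 1888.
Year 2011: gap = -2.3 × (5.49 - 4.3) = -2.737%, loss ≈ 20677 × 2.737/100 ≈ 566.
Total lost output = 1626 + 1546 + 1888 + 566 = 5626 billion.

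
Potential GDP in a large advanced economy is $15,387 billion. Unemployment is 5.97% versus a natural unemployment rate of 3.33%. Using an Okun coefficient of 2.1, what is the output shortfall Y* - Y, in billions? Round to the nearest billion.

$853 billion

Output gap = -2.1 × (5.97 - 3.33) = -2.1 × 2.64 = -5.544%.
Actual GDP ≈ 15387 × 0.94456 ≈ 14534 billion, so the shortfall is 15387 - 14534 = 853 billion.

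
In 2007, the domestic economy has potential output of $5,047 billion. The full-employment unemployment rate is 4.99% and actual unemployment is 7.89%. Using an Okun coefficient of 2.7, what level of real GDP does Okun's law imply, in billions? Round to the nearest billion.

$4,652 billion

Unemployment gap = 7.89 - 4.99 = 2.9 points, so the output gap is -2.7 × 2.9 = -7.83%.
Actual GDP = 5047 × (1 - 7.83/100) = 5047 × 0.9217 ≈ 4652 billion.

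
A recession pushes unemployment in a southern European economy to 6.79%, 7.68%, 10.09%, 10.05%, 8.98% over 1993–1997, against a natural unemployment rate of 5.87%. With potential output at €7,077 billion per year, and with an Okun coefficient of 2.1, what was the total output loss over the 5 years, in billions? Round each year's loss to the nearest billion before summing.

Year 1993: gap = -2.1 × (6.79 - 5.87) = -1.932%, loss ≈ 7077 × 1.932/100 ≈ 137.
Year 1994: gap = -2.1 × (7.68 - 5.87) = -3.801%, loss ≈ 7077 × 3.801/100 ≈ 269.
Year 1995: gap = -2.1 × (10.09 - 5.87) = -8.862%, loss ≈ 7077 × 8.862/100 ≈ 627.
Year 1996: gap = -2.1 × (10.05 - 5.87) = -8.778%, loss ≈ 7077 × 8.778/100 ≈ 621.
Year 1997: gap = -2.1 × (8.98 - 5.87) = -6.531%, loss ≈ 7077 × 6.531/100 ≈ 462.
Total lost output = 137 + 269 + 627 + 621 + 462 = 2116 billion.

€2,116 billion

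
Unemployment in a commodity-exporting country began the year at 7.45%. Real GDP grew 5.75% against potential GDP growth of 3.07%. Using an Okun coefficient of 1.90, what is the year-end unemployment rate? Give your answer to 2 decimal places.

6.04%

Growth-rate Okun's law: g_Y = g_Y* - β × Δu, so Δu = (g_Y* - g_Y)/β.
Δu = (3.07 - 5.75)/1.90 = -2.68/1.90 = -1.41 percentage points.
Year-end unemployment = 7.45 - 1.41 = 6.04%.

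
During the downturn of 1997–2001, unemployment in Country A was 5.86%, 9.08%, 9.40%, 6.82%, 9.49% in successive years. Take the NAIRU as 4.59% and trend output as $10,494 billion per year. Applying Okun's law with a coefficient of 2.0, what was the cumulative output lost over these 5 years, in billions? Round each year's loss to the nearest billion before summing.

Year 1997: gap = -2.0 × (5.86 - 4.59) = -2.54%, loss ≈ 10494 × 2.54/100 ≈ 267.
Year 1998: gap = -2.0 × (9.08 - 4.59) = -8.98%, loss ≈ 10494 × 8.98/100 ≈ 942.
Year 1999: gap = -2.0 × (9.4 - 4.59) = -9.62%, loss ≈ 10494 × 9.62/100 ≈ 1010.
Year 2000: gap = -2.0 × (6.82 - 4.59) = -4.46%, loss ≈ 10494 × 4.46/100 ≈ 468.
Year 2001: gap = -2.0 × (9.49 - 4.59) = -9.8%, loss ≈ 10494 × 9.8/100 ≈ 1028.
Total lost output = 267 + 942 + 1010 + 468 + 1028 = 3715 billion.

$3,715 billion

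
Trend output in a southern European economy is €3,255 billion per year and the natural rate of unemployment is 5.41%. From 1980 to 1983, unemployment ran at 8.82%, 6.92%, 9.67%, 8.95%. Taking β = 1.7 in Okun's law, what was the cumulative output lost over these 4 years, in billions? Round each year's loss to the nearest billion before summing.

Year 1980: gap = -1.7 × (8.82 - 5.41) = -5.797%, loss ≈ 3255 × 5.797/100 ≈ 189.
Year 1981: gap = -1.7 × (6.92 - 5.41) = -2.567%, loss ≈ 3255 × 2.567/100 ≈ 84.
Year 1982: gap = -1.7 × (9.67 - 5.41) = -7.242%, loss ≈ 3255 × 7.242/100 ≈ 236.
Year 1983: gap = -1.7 × (8.95 - 5.41) = -6.018%, loss ≈ 3255 × 6.018/100 ≈ 196.
Total lost output = 189 + 84 + 236 + 196 = 705 billion.

€705 billion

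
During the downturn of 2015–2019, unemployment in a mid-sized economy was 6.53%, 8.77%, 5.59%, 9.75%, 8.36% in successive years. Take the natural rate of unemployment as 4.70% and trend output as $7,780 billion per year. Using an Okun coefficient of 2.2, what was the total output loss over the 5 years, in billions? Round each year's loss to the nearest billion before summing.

$2,652 billion

Year 2015: gap = -2.2 × (6.53 - 4.7) = -4.026%, loss ≈ 7780 × 4.026/100 ≈ 313.
Year 2016: gap = -2.2 × (8.77 - 4.7) = -8.954%, loss ≈ 7780 × 8.954/100 ≈ 697.
Year 2017: gap = -2.2 × (5.59 - 4.7) = -1.958%, loss ≈ 7780 × 1.958/100 ≈ 152.
Year 2018: gap = -2.2 × (9.75 - 4.7) = -11.11%, loss ≈ 7780 × 11.11/100 ≈ 864.
Year 2019: gap = -2.2 × (8.36 - 4.7) = -8.052%, loss ≈ 7780 × 8.052/100 ≈ 626.
Total lost output = 313 + 697 + 152 + 864 + 626 = 2652 billion.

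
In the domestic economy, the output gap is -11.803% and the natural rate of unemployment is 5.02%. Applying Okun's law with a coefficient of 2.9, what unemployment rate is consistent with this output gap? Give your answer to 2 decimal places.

9.09%

From Okun's law, u - u* = -(output gap)/β = -(-11.803)/2.9 = 4.07 points.
So u = 5.02 + 4.07 = 9.09%.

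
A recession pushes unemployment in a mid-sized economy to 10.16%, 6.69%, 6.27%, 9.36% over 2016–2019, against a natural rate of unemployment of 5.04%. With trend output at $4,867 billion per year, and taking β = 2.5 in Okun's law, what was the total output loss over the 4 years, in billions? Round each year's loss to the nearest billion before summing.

Year 2016: gap = -2.5 × (10.16 - 5.04) = -12.8%, loss ≈ 4867 × 12.8/100 ≈ 623.
Year 2017: gap = -2.5 × (6.69 - 5.04) = -4.125%, loss ≈ 4867 × 4.125/100 ≈ 201.
Year 2018: gap = -2.5 × (6.27 - 5.04) = -3.075%, loss ≈ 4867 × 3.075/100 ≈ 150.
Year 2019: gap = -2.5 × (9.36 - 5.04) = -10.8%, loss ≈ 4867 × 10.8/100 ≈ 526.
Total lost output = 623 + 201 + 150 + 526 = 1500 billion.

$1,500 billion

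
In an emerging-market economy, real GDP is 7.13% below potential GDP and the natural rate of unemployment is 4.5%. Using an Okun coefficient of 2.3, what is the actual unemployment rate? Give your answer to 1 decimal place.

7.6%

From Okun's law, u - u* = -(output gap)/β = -(-7.13)/2.3 = 3.1 points.
So u = 4.5 + 3.1 = 7.6%.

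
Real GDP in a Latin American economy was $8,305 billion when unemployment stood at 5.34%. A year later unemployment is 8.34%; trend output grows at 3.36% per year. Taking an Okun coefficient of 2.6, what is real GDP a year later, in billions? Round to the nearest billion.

$7,936 billion

Δu = 8.34 - 5.34 = 3 points.
Okun's law (growth form): g_Y = g_Y* - β × Δu = 3.36 - 2.6 × (3.00) = 3.36 - 7.8 = -4.44%.
Real GDP in the next year = 8305 × (1 - 4.44/100) = 8305 × 0.9556 ≈ 7936 billion.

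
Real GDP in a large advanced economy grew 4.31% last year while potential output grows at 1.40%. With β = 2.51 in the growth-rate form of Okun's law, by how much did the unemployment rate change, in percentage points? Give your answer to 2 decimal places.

-1.16 percentage points

Growth-rate Okun's law: g_Y = g_Y* - β × Δu, so Δu = (g_Y* - g_Y)/β.
Δu = (1.4 - 4.31)/2.51 = -2.91/2.51 = -1.16 percentage points.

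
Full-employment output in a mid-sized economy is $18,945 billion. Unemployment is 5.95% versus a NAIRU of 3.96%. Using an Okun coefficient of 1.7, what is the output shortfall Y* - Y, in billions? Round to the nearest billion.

$641 billion

Output gap = -1.7 × (5.95 - 3.96) = -1.7 × 1.99 = -3.383%.
Actual GDP ≈ 18945 × 0.96617 ≈ 18304 billion, so the shortfall is 18945 - 18304 = 641 billion.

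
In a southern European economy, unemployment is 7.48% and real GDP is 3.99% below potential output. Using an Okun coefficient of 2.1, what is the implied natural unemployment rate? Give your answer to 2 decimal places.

From Okun's law, u - u* = -(output gap)/β = -(-3.99)/2.1 = 1.9 points.
So u* = 7.48 - 1.9 = 5.58%.

5.58%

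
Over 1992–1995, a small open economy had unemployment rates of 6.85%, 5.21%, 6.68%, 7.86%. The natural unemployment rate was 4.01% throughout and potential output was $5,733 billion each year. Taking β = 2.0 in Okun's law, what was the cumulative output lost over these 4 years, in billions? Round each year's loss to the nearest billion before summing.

$1,211 billion

Year 1992: gap = -2.0 × (6.85 - 4.01) = -5.68%, loss ≈ 5733 × 5.68/100 ≈ 326.
Year 1993: gap = -2.0 × (5.21 - 4.01) = -2.4%, loss ≈ 5733 × 2.4/100 ≈ 138.
Year 1994: gap = -2.0 × (6.68 - 4.01) = -5.34%, loss ≈ 5733 × 5.34/100 ≈ 306.
Year 1995: gap = -2.0 × (7.86 - 4.01) = -7.7%, loss ≈ 5733 × 7.7/100 ≈ 441.
Total lost output = 326 + 138 + 306 + 441 = 1211 billion.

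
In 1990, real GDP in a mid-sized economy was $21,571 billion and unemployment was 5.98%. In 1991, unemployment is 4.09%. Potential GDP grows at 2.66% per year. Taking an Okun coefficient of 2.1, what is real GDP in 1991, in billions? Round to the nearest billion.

Δu = 4.09 - 5.98 = -1.89 points.
Okun's law (growth form): g_Y = g_Y* - β × Δu = 2.66 - 2.1 × (-1.89) = 2.66 + 3.969 = 6.629%.
Real GDP in the next year = 21571 × (1 + 6.629/100) = 21571 × 1.06629 ≈ 23001 billion.

$23,001 billion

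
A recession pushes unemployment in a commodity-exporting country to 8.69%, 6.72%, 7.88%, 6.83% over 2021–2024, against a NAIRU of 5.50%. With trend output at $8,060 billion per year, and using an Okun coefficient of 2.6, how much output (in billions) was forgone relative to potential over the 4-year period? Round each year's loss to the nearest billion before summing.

Year 2021: gap = -2.6 × (8.69 - 5.5) = -8.294%, loss ≈ 8060 × 8.294/100 ≈ 668.
Year 2022: gap = -2.6 × (6.72 - 5.5) = -3.172%, loss ≈ 8060 × 3.172/100 ≈ 256.
Year 2023: gap = -2.6 × (7.88 - 5.5) = -6.188%, loss ≈ 8060 × 6.188/100 ≈ 499.
Year 2024: gap = -2.6 × (6.83 - 5.5) = -3.458%, loss ≈ 8060 × 3.458/100 ≈ 279.
Total lost output = 668 + 256 + 499 + 279 = 1702 billion.

$1,702 billion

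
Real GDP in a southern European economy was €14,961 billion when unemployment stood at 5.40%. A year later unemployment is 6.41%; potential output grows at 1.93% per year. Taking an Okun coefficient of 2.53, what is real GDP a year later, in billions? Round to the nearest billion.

€14,867 billion

Δu = 6.41 - 5.4 = 1.01 points.
Okun's law (growth form): g_Y = g_Y* - β × Δu = 1.93 - 2.53 × (1.01) = 1.93 - 2.5553 = -0.6253%.
Real GDP in the next year = 14961 × (1 - 0.6253/100) = 14961 × 0.993747 ≈ 14867 billion.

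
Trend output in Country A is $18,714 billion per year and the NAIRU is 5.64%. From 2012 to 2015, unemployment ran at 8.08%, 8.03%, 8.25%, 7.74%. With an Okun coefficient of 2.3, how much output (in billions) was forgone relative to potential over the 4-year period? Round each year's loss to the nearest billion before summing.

Year 2012: gap = -2.3 × (8.08 - 5.64) = -5.612%, loss ≈ 18714 × 5.612/100 ≈ 1050.
Year 2013: gap = -2.3 × (8.03 - 5.64) = -5.497%, loss ≈ 18714 × 5.497/100 ≈ 1029.
Year 2014: gap = -2.3 × (8.25 - 5.64) = -6.003%, loss ≈ 18714 × 6.003/100 ≈ 1123.
Year 2015: gap = -2.3 × (7.74 - 5.64) = -4.83%, loss ≈ 18714 × 4.83/100 ≈ 904.
Total lost output = 1050 + 1029 + 1123 + 904 = 4106 billion.

$4,106 billion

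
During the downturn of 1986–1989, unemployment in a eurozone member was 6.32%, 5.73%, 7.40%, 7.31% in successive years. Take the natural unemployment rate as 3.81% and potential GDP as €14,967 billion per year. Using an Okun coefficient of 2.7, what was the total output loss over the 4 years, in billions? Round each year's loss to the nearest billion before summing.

€4,655 billion

Year 1986: gap = -2.7 × (6.32 - 3.81) = -6.777%, loss ≈ 14967 × 6.777/100 ≈ 1014.
Year 1987: gap = -2.7 × (5.73 - 3.81) = -5.184%, loss ≈ 14967 × 5.184/100 ≈ 776.
Year 1988: gap = -2.7 × (7.4 - 3.81) = -9.693%, loss ≈ 14967 × 9.693/100 ≈ 1451.
Year 1989: gap = -2.7 × (7.31 - 3.81) = -9.45%, loss ≈ 14967 × 9.45/100 ≈ 1414.
Total lost output = 1014 + 776 + 1451 + 1414 = 4655 billion.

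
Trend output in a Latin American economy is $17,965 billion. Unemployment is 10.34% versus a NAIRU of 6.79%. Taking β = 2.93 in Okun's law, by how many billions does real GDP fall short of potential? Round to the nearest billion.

Output gap = -2.93 × (10.34 - 6.79) = -2.93 × 3.55 = -10.4015%.
Actual GDP ≈ 17965 × 0.895985 ≈ 16096 billion, so the shortfall is 17965 - 16096 = 1869 billion.

$1,869 billion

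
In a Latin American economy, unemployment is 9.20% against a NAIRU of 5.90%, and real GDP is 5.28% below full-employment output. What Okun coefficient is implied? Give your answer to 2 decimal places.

Okun's law: output gap = -β × (u - u*).
-5.28 = -β × (9.2 - 5.9) = -β × 3.3, so β = 5.28/3.3 = 1.60.

β ≈ 1.60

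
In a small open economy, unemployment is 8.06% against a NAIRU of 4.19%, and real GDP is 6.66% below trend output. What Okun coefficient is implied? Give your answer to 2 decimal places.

β ≈ 1.72

Okun's law: output gap = -β × (u - u*).
-6.66 = -β × (8.06 - 4.19) = -β × 3.87, so β = 6.66/3.87 = 1.72.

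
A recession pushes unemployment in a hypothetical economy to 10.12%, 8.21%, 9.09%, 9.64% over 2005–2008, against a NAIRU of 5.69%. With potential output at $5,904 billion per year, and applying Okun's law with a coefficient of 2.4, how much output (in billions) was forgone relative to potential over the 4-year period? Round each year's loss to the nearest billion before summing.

$2,027 billion

Year 2005: gap = -2.4 × (10.12 - 5.69) = -10.632%, loss ≈ 5904 × 10.632/100 ≈ 628.
Year 2006: gap = -2.4 × (8.21 - 5.69) = -6.048%, loss ≈ 5904 × 6.048/100 ≈ 357.
Year 2007: gap = -2.4 × (9.09 - 5.69) = -8.16%, loss ≈ 5904 × 8.16/100 ≈ 482.
Year 2008: gap = -2.4 × (9.64 - 5.69) = -9.48%, loss ≈ 5904 × 9.48/100 ≈ 560.
Total lost output = 628 + 357 + 482 + 560 = 2027 billion.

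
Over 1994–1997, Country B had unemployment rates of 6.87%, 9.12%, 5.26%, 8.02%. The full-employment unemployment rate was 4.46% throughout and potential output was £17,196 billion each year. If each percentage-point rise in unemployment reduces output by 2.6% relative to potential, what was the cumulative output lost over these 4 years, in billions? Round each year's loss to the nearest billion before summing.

Year 1994: gap = -2.6 × (6.87 - 4.46) = -6.266%, loss ≈ 17196 × 6.266/100 ≈ 1078.
Year 1995: gap = -2.6 × (9.12 - 4.46) = -12.116%, loss ≈ 17196 × 12.116/100 ≈ 2083.
Year 1996: gap = -2.6 × (5.26 - 4.46) = -2.08%, loss ≈ 17196 × 2.08/100 ≈ 358.
Year 1997: gap = -2.6 × (8.02 - 4.46) = -9.256%, loss ≈ 17196 × 9.256/100 ≈ 1592.
Total lost output = 1078 + 2083 + 358 + 1592 = 5111 billion.

£5,111 billion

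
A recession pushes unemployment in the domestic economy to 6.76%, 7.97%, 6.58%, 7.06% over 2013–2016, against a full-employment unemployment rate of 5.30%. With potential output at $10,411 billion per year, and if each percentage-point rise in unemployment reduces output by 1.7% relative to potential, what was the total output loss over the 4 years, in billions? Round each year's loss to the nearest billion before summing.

$1,269 billion

Year 2013: gap = -1.7 × (6.76 - 5.3) = -2.482%, loss ≈ 10411 × 2.482/100 ≈ 258.
Year 2014: gap = -1.7 × (7.97 - 5.3) = -4.539%, loss ≈ 10411 × 4.539/100 ≈ 473.
Year 2015: gap = -1.7 × (6.58 - 5.3) = -2.176%, loss ≈ 10411 × 2.176/100 ≈ 227.
Year 2016: gap = -1.7 × (7.06 - 5.3) = -2.992%, loss ≈ 10411 × 2.992/100 ≈ 311.
Total lost output = 258 + 473 + 227 + 311 = 1269 billion.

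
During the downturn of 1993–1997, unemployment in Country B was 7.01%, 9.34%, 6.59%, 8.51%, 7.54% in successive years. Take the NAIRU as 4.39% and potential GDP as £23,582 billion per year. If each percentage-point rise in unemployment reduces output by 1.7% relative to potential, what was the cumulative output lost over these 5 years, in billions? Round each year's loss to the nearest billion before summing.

£6,831 billion

Year 1993: gap = -1.7 × (7.01 - 4.39) = -4.454%, loss ≈ 23582 × 4.454/100 ≈ 1050.
Year 1994: gap = -1.7 × (9.34 - 4.39) = -8.415%, loss ≈ 23582 × 8.415/100 ≈ 1984.
Year 1995: gap = -1.7 × (6.59 - 4.39) = -3.74%, loss ≈ 23582 × 3.74/100 ≈ 882.
Year 1996: gap = -1.7 × (8.51 - 4.39) = -7.004%, loss ≈ 23582 × 7.004/100 ≈ 1652.
Year 1997: gap = -1.7 × (7.54 - 4.39) = -5.355%, loss ≈ 23582 × 5.355/100 ≈ 1263.
Total lost output = 1050 + 1984 + 882 + 1652 + 1263 = 6831 billion.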